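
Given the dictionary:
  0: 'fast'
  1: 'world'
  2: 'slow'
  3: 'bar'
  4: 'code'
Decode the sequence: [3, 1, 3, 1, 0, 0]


Look up each index in the dictionary:
  3 -> 'bar'
  1 -> 'world'
  3 -> 'bar'
  1 -> 'world'
  0 -> 'fast'
  0 -> 'fast'

Decoded: "bar world bar world fast fast"


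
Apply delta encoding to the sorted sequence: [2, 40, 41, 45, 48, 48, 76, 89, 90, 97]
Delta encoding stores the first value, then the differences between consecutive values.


First value: 2
Deltas:
  40 - 2 = 38
  41 - 40 = 1
  45 - 41 = 4
  48 - 45 = 3
  48 - 48 = 0
  76 - 48 = 28
  89 - 76 = 13
  90 - 89 = 1
  97 - 90 = 7


Delta encoded: [2, 38, 1, 4, 3, 0, 28, 13, 1, 7]


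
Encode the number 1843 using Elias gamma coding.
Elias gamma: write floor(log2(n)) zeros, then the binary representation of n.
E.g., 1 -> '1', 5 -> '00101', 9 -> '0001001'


num_bits = floor(log2(1843)) + 1 = 11
leading_zeros = num_bits - 1 = 10
binary(1843) = 11100110011

Elias gamma(1843) = '0000000000' + '11100110011' = 000000000011100110011 (21 bits)


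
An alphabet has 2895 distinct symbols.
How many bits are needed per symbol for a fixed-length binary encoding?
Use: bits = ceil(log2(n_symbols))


log2(2895) = 11.4993
Bracket: 2^11 = 2048 < 2895 <= 2^12 = 4096
So ceil(log2(2895)) = 12

bits = ceil(log2(2895)) = ceil(11.4993) = 12 bits


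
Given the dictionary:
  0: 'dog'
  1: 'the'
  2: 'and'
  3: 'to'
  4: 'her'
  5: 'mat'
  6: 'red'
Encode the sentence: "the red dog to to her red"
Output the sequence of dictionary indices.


Look up each word in the dictionary:
  'the' -> 1
  'red' -> 6
  'dog' -> 0
  'to' -> 3
  'to' -> 3
  'her' -> 4
  'red' -> 6

Encoded: [1, 6, 0, 3, 3, 4, 6]


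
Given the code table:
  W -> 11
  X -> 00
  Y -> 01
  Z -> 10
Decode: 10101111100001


Decoding:
10 -> Z
10 -> Z
11 -> W
11 -> W
10 -> Z
00 -> X
01 -> Y


Result: ZZWWZXY


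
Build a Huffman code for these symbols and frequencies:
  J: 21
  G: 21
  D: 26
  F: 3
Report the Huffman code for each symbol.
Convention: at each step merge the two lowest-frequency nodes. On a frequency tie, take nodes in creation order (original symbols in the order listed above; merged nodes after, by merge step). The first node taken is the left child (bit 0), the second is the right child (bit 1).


Huffman tree construction:
Step 1: Merge F(3) + J(21) = 24
Step 2: Merge G(21) + (F+J)(24) = 45
Step 3: Merge D(26) + (G+(F+J))(45) = 71
Read each symbol's code off the tree from the root (left child = 0, right child = 1).

Codes:
  J: 111 (length 3)
  G: 10 (length 2)
  D: 0 (length 1)
  F: 110 (length 3)
Average code length: 140/71 = 1.9718 bits/symbol


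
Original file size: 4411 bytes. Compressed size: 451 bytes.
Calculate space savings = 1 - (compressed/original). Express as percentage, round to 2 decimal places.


ratio = compressed/original = 451/4411 = 0.102244
savings = 1 - ratio = 1 - 0.102244 = 0.897756
as a percentage: 0.897756 * 100 = 89.78%

Space savings = 1 - 451/4411 = 89.78%


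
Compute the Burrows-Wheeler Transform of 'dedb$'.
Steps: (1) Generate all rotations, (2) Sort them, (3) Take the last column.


Rotations (sorted):
  0: $dedb -> last char: b
  1: b$ded -> last char: d
  2: db$de -> last char: e
  3: dedb$ -> last char: $
  4: edb$d -> last char: d


BWT = bde$d


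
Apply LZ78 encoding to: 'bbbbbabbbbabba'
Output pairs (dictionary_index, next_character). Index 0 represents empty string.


LZ78 encoding steps:
Dictionary: {0: ''}
Step 1: w='' (idx 0), next='b' -> output (0, 'b'), add 'b' as idx 1
Step 2: w='b' (idx 1), next='b' -> output (1, 'b'), add 'bb' as idx 2
Step 3: w='bb' (idx 2), next='a' -> output (2, 'a'), add 'bba' as idx 3
Step 4: w='bb' (idx 2), next='b' -> output (2, 'b'), add 'bbb' as idx 4
Step 5: w='b' (idx 1), next='a' -> output (1, 'a'), add 'ba' as idx 5
Step 6: w='bba' (idx 3), end of input -> output (3, '')


Encoded: [(0, 'b'), (1, 'b'), (2, 'a'), (2, 'b'), (1, 'a'), (3, '')]


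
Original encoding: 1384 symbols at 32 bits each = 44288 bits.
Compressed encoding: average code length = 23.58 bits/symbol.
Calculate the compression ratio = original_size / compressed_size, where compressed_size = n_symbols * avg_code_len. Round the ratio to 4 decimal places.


original_size = n_symbols * orig_bits = 1384 * 32 = 44288 bits
compressed_size = n_symbols * avg_code_len = 1384 * 23.58 = 32634.72 bits
ratio = original_size / compressed_size = 44288 / 32634.72 = 1.3571

Compression ratio = 1.3571


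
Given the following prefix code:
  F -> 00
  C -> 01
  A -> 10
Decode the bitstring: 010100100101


Decoding step by step:
Bits 01 -> C
Bits 01 -> C
Bits 00 -> F
Bits 10 -> A
Bits 01 -> C
Bits 01 -> C


Decoded message: CCFACC


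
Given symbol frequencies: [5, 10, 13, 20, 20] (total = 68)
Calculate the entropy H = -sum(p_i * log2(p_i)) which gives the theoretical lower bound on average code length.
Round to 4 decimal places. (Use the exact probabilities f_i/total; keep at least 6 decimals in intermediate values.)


Per-symbol terms -p_i * log2(p_i) with p_i = f_i/68:
  p = 5/68 = 0.073529: log2(p) = -3.765535, -p*log2(p) = 0.276878
  p = 10/68 = 0.147059: log2(p) = -2.765535, -p*log2(p) = 0.406696
  p = 13/68 = 0.191176: log2(p) = -2.387023, -p*log2(p) = 0.456343
  p = 20/68 = 0.294118: log2(p) = -1.765535, -p*log2(p) = 0.519275
  p = 20/68 = 0.294118: log2(p) = -1.765535, -p*log2(p) = 0.519275
H = 0.276878 + 0.406696 + 0.456343 + 0.519275 + 0.519275 = 2.178467

H = 2.1785 bits/symbol


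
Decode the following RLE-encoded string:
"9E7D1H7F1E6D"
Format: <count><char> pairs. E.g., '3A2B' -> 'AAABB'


Expanding each <count><char> pair:
  9E -> 'EEEEEEEEE'
  7D -> 'DDDDDDD'
  1H -> 'H'
  7F -> 'FFFFFFF'
  1E -> 'E'
  6D -> 'DDDDDD'

Decoded = EEEEEEEEEDDDDDDDHFFFFFFFEDDDDDD


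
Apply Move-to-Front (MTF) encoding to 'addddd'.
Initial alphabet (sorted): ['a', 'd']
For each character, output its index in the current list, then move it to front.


MTF encoding:
'a': index 0 in ['a', 'd'] -> ['a', 'd']
'd': index 1 in ['a', 'd'] -> ['d', 'a']
'd': index 0 in ['d', 'a'] -> ['d', 'a']
'd': index 0 in ['d', 'a'] -> ['d', 'a']
'd': index 0 in ['d', 'a'] -> ['d', 'a']
'd': index 0 in ['d', 'a'] -> ['d', 'a']


Output: [0, 1, 0, 0, 0, 0]


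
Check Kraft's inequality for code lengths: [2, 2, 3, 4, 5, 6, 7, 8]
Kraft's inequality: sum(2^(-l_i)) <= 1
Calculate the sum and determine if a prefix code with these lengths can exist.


Sum = 2^(-2) + 2^(-2) + 2^(-3) + 2^(-4) + 2^(-5) + 2^(-6) + 2^(-7) + 2^(-8)
    = 0.25 + 0.25 + 0.125 + 0.0625 + 0.03125 + 0.015625 + 0.0078125 + 0.00390625
    = 191/256 = 0.74609375
Since 0.74609375 <= 1, Kraft's inequality IS satisfied.
A prefix code with these lengths CAN exist.

Kraft sum = 0.74609375. Satisfied.


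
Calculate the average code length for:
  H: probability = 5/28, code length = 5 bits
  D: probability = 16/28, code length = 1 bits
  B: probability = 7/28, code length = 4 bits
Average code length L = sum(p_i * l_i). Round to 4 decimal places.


Weighted contributions p_i * l_i:
  H: (5/28) * 5 = 25/28
  D: (16/28) * 1 = 16/28
  B: (7/28) * 4 = 28/28
Sum = (25 + 16 + 28)/28 = 69/28

L = 69/28 = 2.4643 bits/symbol


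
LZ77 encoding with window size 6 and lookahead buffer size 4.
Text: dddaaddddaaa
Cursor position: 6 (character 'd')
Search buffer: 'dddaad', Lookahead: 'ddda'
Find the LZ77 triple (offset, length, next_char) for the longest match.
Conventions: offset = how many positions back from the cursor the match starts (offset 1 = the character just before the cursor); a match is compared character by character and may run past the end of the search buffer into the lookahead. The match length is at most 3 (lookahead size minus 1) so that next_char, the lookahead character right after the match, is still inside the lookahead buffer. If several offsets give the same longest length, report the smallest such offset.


Try each offset into the search buffer:
  offset=1 (pos 5, char 'd'): match length 3
  offset=2 (pos 4, char 'a'): match length 0
  offset=3 (pos 3, char 'a'): match length 0
  offset=4 (pos 2, char 'd'): match length 1
  offset=5 (pos 1, char 'd'): match length 2
  offset=6 (pos 0, char 'd'): match length 3
Longest match has length 3, found at offsets 1, 6; take the smallest, offset 1.
next_char = character at position 6 + 3 = 9 -> 'a'

Best match: offset=1, length=3 (matching 'ddd' starting at position 5)
LZ77 triple: (1, 3, 'a')


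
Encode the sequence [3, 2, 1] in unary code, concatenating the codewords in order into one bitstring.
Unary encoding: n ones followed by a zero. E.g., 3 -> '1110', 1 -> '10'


Encode each number as n ones followed by a terminating 0:
  3 -> 1110 (4 bits)
  2 -> 110 (3 bits)
  1 -> 10 (2 bits)
Total length = 4 + 3 + 2 = 9 bits.

Unary([3, 2, 1]) = 111011010 (9 bits)


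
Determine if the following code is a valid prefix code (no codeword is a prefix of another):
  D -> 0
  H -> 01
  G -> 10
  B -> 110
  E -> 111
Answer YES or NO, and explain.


Checking each pair (does one codeword prefix another?):
  D='0' vs H='01': prefix -- VIOLATION

NO -- this is NOT a valid prefix code. D (0) is a prefix of H (01).


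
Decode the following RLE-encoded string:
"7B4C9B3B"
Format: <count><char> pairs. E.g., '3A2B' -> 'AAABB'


Expanding each <count><char> pair:
  7B -> 'BBBBBBB'
  4C -> 'CCCC'
  9B -> 'BBBBBBBBB'
  3B -> 'BBB'

Decoded = BBBBBBBCCCCBBBBBBBBBBBB


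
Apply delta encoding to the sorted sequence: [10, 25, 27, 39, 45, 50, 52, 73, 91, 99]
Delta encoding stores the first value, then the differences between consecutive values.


First value: 10
Deltas:
  25 - 10 = 15
  27 - 25 = 2
  39 - 27 = 12
  45 - 39 = 6
  50 - 45 = 5
  52 - 50 = 2
  73 - 52 = 21
  91 - 73 = 18
  99 - 91 = 8


Delta encoded: [10, 15, 2, 12, 6, 5, 2, 21, 18, 8]


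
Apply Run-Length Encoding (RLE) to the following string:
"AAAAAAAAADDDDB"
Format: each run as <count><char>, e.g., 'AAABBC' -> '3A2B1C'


Scanning runs left to right:
  i=0: run of 'A' x 9 -> '9A'
  i=9: run of 'D' x 4 -> '4D'
  i=13: run of 'B' x 1 -> '1B'

RLE = 9A4D1B


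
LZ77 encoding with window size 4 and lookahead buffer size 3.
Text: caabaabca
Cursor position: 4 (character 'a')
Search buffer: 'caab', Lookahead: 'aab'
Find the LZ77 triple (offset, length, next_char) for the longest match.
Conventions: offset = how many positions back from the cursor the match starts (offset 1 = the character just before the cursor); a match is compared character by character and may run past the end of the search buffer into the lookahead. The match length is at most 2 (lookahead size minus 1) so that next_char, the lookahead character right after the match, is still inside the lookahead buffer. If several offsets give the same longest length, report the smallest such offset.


Try each offset into the search buffer:
  offset=1 (pos 3, char 'b'): match length 0
  offset=2 (pos 2, char 'a'): match length 1
  offset=3 (pos 1, char 'a'): match length 2
  offset=4 (pos 0, char 'c'): match length 0
Longest match has length 2 at offset 3.
next_char = character at position 4 + 2 = 6 -> 'b'

Best match: offset=3, length=2 (matching 'aa' starting at position 1)
LZ77 triple: (3, 2, 'b')


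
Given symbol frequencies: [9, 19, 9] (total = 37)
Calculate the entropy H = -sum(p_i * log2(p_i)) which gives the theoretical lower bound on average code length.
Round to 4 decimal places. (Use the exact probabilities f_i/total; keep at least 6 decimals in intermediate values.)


Per-symbol terms -p_i * log2(p_i) with p_i = f_i/37:
  p = 9/37 = 0.243243: log2(p) = -2.039528, -p*log2(p) = 0.496101
  p = 19/37 = 0.513514: log2(p) = -0.961526, -p*log2(p) = 0.493757
  p = 9/37 = 0.243243: log2(p) = -2.039528, -p*log2(p) = 0.496101
H = 0.496101 + 0.493757 + 0.496101 = 1.485959

H = 1.486 bits/symbol


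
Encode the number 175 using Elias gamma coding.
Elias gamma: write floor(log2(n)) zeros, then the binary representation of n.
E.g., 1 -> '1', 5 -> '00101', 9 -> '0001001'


num_bits = floor(log2(175)) + 1 = 8
leading_zeros = num_bits - 1 = 7
binary(175) = 10101111

Elias gamma(175) = '0000000' + '10101111' = 000000010101111 (15 bits)


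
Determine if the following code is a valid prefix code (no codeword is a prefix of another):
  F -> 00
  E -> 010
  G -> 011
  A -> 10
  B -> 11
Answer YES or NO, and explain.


Checking each pair (does one codeword prefix another?):
  F='00' vs E='010': no prefix
  F='00' vs G='011': no prefix
  F='00' vs A='10': no prefix
  F='00' vs B='11': no prefix
  E='010' vs F='00': no prefix
  E='010' vs G='011': no prefix
  E='010' vs A='10': no prefix
  E='010' vs B='11': no prefix
  G='011' vs F='00': no prefix
  G='011' vs E='010': no prefix
  G='011' vs A='10': no prefix
  G='011' vs B='11': no prefix
  A='10' vs F='00': no prefix
  A='10' vs E='010': no prefix
  A='10' vs G='011': no prefix
  A='10' vs B='11': no prefix
  B='11' vs F='00': no prefix
  B='11' vs E='010': no prefix
  B='11' vs G='011': no prefix
  B='11' vs A='10': no prefix
No violation found over all pairs.

YES -- this is a valid prefix code. No codeword is a prefix of any other codeword.


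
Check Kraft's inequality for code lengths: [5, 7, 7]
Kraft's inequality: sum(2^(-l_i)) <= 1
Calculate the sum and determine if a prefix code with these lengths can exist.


Sum = 2^(-5) + 2^(-7) + 2^(-7)
    = 0.03125 + 0.0078125 + 0.0078125
    = 6/128 = 0.046875
Since 0.046875 <= 1, Kraft's inequality IS satisfied.
A prefix code with these lengths CAN exist.

Kraft sum = 0.046875. Satisfied.


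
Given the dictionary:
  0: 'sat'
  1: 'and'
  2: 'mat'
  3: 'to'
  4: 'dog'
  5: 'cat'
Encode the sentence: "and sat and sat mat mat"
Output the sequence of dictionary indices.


Look up each word in the dictionary:
  'and' -> 1
  'sat' -> 0
  'and' -> 1
  'sat' -> 0
  'mat' -> 2
  'mat' -> 2

Encoded: [1, 0, 1, 0, 2, 2]


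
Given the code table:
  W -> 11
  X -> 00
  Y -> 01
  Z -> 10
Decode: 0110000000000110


Decoding:
01 -> Y
10 -> Z
00 -> X
00 -> X
00 -> X
00 -> X
01 -> Y
10 -> Z


Result: YZXXXXYZ


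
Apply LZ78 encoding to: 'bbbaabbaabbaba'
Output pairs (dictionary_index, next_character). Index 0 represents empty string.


LZ78 encoding steps:
Dictionary: {0: ''}
Step 1: w='' (idx 0), next='b' -> output (0, 'b'), add 'b' as idx 1
Step 2: w='b' (idx 1), next='b' -> output (1, 'b'), add 'bb' as idx 2
Step 3: w='' (idx 0), next='a' -> output (0, 'a'), add 'a' as idx 3
Step 4: w='a' (idx 3), next='b' -> output (3, 'b'), add 'ab' as idx 4
Step 5: w='b' (idx 1), next='a' -> output (1, 'a'), add 'ba' as idx 5
Step 6: w='ab' (idx 4), next='b' -> output (4, 'b'), add 'abb' as idx 6
Step 7: w='ab' (idx 4), next='a' -> output (4, 'a'), add 'aba' as idx 7


Encoded: [(0, 'b'), (1, 'b'), (0, 'a'), (3, 'b'), (1, 'a'), (4, 'b'), (4, 'a')]


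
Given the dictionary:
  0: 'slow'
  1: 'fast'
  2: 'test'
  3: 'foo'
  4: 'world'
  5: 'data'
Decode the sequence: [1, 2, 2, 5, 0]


Look up each index in the dictionary:
  1 -> 'fast'
  2 -> 'test'
  2 -> 'test'
  5 -> 'data'
  0 -> 'slow'

Decoded: "fast test test data slow"


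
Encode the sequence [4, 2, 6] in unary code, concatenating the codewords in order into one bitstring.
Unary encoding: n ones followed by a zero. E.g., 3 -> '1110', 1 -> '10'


Encode each number as n ones followed by a terminating 0:
  4 -> 11110 (5 bits)
  2 -> 110 (3 bits)
  6 -> 1111110 (7 bits)
Total length = 5 + 3 + 7 = 15 bits.

Unary([4, 2, 6]) = 111101101111110 (15 bits)


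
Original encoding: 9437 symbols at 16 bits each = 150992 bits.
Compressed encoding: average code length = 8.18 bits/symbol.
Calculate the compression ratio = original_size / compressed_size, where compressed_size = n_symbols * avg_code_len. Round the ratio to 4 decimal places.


original_size = n_symbols * orig_bits = 9437 * 16 = 150992 bits
compressed_size = n_symbols * avg_code_len = 9437 * 8.18 = 77194.66 bits
ratio = original_size / compressed_size = 150992 / 77194.66 = 1.956

Compression ratio = 1.956


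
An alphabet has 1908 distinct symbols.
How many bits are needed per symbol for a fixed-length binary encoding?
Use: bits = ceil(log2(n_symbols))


log2(1908) = 10.8978
Bracket: 2^10 = 1024 < 1908 <= 2^11 = 2048
So ceil(log2(1908)) = 11

bits = ceil(log2(1908)) = ceil(10.8978) = 11 bits


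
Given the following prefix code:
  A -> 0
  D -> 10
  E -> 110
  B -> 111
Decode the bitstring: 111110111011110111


Decoding step by step:
Bits 111 -> B
Bits 110 -> E
Bits 111 -> B
Bits 0 -> A
Bits 111 -> B
Bits 10 -> D
Bits 111 -> B


Decoded message: BEBABDB


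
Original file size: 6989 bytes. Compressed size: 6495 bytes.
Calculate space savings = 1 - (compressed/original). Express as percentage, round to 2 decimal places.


ratio = compressed/original = 6495/6989 = 0.929317
savings = 1 - ratio = 1 - 0.929317 = 0.070683
as a percentage: 0.070683 * 100 = 7.07%

Space savings = 1 - 6495/6989 = 7.07%


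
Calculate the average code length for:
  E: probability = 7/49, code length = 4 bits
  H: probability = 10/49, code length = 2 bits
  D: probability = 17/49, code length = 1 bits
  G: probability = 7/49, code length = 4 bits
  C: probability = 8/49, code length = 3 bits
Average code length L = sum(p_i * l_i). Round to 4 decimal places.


Weighted contributions p_i * l_i:
  E: (7/49) * 4 = 28/49
  H: (10/49) * 2 = 20/49
  D: (17/49) * 1 = 17/49
  G: (7/49) * 4 = 28/49
  C: (8/49) * 3 = 24/49
Sum = (28 + 20 + 17 + 28 + 24)/49 = 117/49

L = 117/49 = 2.3878 bits/symbol


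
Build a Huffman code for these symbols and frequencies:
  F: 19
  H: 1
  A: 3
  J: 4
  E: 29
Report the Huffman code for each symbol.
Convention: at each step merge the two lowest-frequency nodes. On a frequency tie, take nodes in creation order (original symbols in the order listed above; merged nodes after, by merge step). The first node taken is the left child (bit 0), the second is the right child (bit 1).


Huffman tree construction:
Step 1: Merge H(1) + A(3) = 4
Step 2: Merge J(4) + (H+A)(4) = 8
Step 3: Merge (J+(H+A))(8) + F(19) = 27
Step 4: Merge ((J+(H+A))+F)(27) + E(29) = 56
Read each symbol's code off the tree from the root (left child = 0, right child = 1).

Codes:
  F: 01 (length 2)
  H: 0010 (length 4)
  A: 0011 (length 4)
  J: 000 (length 3)
  E: 1 (length 1)
Average code length: 95/56 = 1.6964 bits/symbol


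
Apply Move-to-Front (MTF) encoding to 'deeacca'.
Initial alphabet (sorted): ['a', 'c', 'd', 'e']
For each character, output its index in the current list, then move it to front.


MTF encoding:
'd': index 2 in ['a', 'c', 'd', 'e'] -> ['d', 'a', 'c', 'e']
'e': index 3 in ['d', 'a', 'c', 'e'] -> ['e', 'd', 'a', 'c']
'e': index 0 in ['e', 'd', 'a', 'c'] -> ['e', 'd', 'a', 'c']
'a': index 2 in ['e', 'd', 'a', 'c'] -> ['a', 'e', 'd', 'c']
'c': index 3 in ['a', 'e', 'd', 'c'] -> ['c', 'a', 'e', 'd']
'c': index 0 in ['c', 'a', 'e', 'd'] -> ['c', 'a', 'e', 'd']
'a': index 1 in ['c', 'a', 'e', 'd'] -> ['a', 'c', 'e', 'd']


Output: [2, 3, 0, 2, 3, 0, 1]


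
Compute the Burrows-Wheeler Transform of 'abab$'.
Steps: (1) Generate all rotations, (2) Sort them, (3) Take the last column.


Rotations (sorted):
  0: $abab -> last char: b
  1: ab$ab -> last char: b
  2: abab$ -> last char: $
  3: b$aba -> last char: a
  4: bab$a -> last char: a


BWT = bb$aa


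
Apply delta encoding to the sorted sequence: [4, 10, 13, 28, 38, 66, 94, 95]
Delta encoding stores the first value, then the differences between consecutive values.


First value: 4
Deltas:
  10 - 4 = 6
  13 - 10 = 3
  28 - 13 = 15
  38 - 28 = 10
  66 - 38 = 28
  94 - 66 = 28
  95 - 94 = 1


Delta encoded: [4, 6, 3, 15, 10, 28, 28, 1]


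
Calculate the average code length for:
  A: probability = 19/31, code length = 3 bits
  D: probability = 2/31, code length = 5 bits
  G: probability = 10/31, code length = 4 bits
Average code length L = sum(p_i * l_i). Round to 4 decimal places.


Weighted contributions p_i * l_i:
  A: (19/31) * 3 = 57/31
  D: (2/31) * 5 = 10/31
  G: (10/31) * 4 = 40/31
Sum = (57 + 10 + 40)/31 = 107/31

L = 107/31 = 3.4516 bits/symbol


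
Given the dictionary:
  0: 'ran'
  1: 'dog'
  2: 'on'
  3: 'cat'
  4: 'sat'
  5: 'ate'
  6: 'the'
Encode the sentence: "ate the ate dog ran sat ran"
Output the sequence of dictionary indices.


Look up each word in the dictionary:
  'ate' -> 5
  'the' -> 6
  'ate' -> 5
  'dog' -> 1
  'ran' -> 0
  'sat' -> 4
  'ran' -> 0

Encoded: [5, 6, 5, 1, 0, 4, 0]


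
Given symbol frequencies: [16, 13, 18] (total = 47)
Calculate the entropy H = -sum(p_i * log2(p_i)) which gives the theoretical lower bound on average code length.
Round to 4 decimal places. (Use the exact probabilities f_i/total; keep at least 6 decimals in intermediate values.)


Per-symbol terms -p_i * log2(p_i) with p_i = f_i/47:
  p = 16/47 = 0.340426: log2(p) = -1.554589, -p*log2(p) = 0.529222
  p = 13/47 = 0.276596: log2(p) = -1.854149, -p*log2(p) = 0.512850
  p = 18/47 = 0.382979: log2(p) = -1.384664, -p*log2(p) = 0.530297
H = 0.529222 + 0.512850 + 0.530297 = 1.572369

H = 1.5724 bits/symbol


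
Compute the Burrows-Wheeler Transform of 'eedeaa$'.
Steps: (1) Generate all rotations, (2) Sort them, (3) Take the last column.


Rotations (sorted):
  0: $eedeaa -> last char: a
  1: a$eedea -> last char: a
  2: aa$eede -> last char: e
  3: deaa$ee -> last char: e
  4: eaa$eed -> last char: d
  5: edeaa$e -> last char: e
  6: eedeaa$ -> last char: $


BWT = aaeede$


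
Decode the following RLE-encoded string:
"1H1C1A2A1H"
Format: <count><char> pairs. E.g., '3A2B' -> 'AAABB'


Expanding each <count><char> pair:
  1H -> 'H'
  1C -> 'C'
  1A -> 'A'
  2A -> 'AA'
  1H -> 'H'

Decoded = HCAAAH


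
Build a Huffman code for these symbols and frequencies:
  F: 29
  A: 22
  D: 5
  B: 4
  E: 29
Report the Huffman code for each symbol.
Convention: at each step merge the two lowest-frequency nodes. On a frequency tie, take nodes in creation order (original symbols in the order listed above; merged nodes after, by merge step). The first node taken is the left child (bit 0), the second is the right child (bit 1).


Huffman tree construction:
Step 1: Merge B(4) + D(5) = 9
Step 2: Merge (B+D)(9) + A(22) = 31
Step 3: Merge F(29) + E(29) = 58
Step 4: Merge ((B+D)+A)(31) + (F+E)(58) = 89
Read each symbol's code off the tree from the root (left child = 0, right child = 1).

Codes:
  F: 10 (length 2)
  A: 01 (length 2)
  D: 001 (length 3)
  B: 000 (length 3)
  E: 11 (length 2)
Average code length: 187/89 = 2.1011 bits/symbol


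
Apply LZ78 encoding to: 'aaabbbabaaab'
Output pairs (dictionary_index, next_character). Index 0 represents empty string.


LZ78 encoding steps:
Dictionary: {0: ''}
Step 1: w='' (idx 0), next='a' -> output (0, 'a'), add 'a' as idx 1
Step 2: w='a' (idx 1), next='a' -> output (1, 'a'), add 'aa' as idx 2
Step 3: w='' (idx 0), next='b' -> output (0, 'b'), add 'b' as idx 3
Step 4: w='b' (idx 3), next='b' -> output (3, 'b'), add 'bb' as idx 4
Step 5: w='a' (idx 1), next='b' -> output (1, 'b'), add 'ab' as idx 5
Step 6: w='aa' (idx 2), next='a' -> output (2, 'a'), add 'aaa' as idx 6
Step 7: w='b' (idx 3), end of input -> output (3, '')


Encoded: [(0, 'a'), (1, 'a'), (0, 'b'), (3, 'b'), (1, 'b'), (2, 'a'), (3, '')]


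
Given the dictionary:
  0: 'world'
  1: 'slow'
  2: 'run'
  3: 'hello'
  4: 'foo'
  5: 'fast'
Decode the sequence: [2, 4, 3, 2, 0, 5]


Look up each index in the dictionary:
  2 -> 'run'
  4 -> 'foo'
  3 -> 'hello'
  2 -> 'run'
  0 -> 'world'
  5 -> 'fast'

Decoded: "run foo hello run world fast"


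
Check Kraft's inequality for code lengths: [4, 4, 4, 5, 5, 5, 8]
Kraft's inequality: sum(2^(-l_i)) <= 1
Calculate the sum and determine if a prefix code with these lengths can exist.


Sum = 2^(-4) + 2^(-4) + 2^(-4) + 2^(-5) + 2^(-5) + 2^(-5) + 2^(-8)
    = 0.0625 + 0.0625 + 0.0625 + 0.03125 + 0.03125 + 0.03125 + 0.00390625
    = 73/256 = 0.28515625
Since 0.28515625 <= 1, Kraft's inequality IS satisfied.
A prefix code with these lengths CAN exist.

Kraft sum = 0.28515625. Satisfied.


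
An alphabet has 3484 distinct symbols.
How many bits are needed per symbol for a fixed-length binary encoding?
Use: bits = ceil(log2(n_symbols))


log2(3484) = 11.7665
Bracket: 2^11 = 2048 < 3484 <= 2^12 = 4096
So ceil(log2(3484)) = 12

bits = ceil(log2(3484)) = ceil(11.7665) = 12 bits


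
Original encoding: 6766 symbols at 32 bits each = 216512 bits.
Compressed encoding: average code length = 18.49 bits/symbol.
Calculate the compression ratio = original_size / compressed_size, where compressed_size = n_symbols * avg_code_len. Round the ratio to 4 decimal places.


original_size = n_symbols * orig_bits = 6766 * 32 = 216512 bits
compressed_size = n_symbols * avg_code_len = 6766 * 18.49 = 125103.34 bits
ratio = original_size / compressed_size = 216512 / 125103.34 = 1.7307

Compression ratio = 1.7307


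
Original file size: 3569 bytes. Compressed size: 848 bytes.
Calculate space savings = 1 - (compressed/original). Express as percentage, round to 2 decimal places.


ratio = compressed/original = 848/3569 = 0.237602
savings = 1 - ratio = 1 - 0.237602 = 0.762398
as a percentage: 0.762398 * 100 = 76.24%

Space savings = 1 - 848/3569 = 76.24%


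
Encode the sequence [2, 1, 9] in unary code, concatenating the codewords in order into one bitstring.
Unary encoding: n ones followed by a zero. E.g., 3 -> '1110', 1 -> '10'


Encode each number as n ones followed by a terminating 0:
  2 -> 110 (3 bits)
  1 -> 10 (2 bits)
  9 -> 1111111110 (10 bits)
Total length = 3 + 2 + 10 = 15 bits.

Unary([2, 1, 9]) = 110101111111110 (15 bits)


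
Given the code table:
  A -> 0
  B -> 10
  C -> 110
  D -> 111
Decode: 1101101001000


Decoding:
110 -> C
110 -> C
10 -> B
0 -> A
10 -> B
0 -> A
0 -> A


Result: CCBABAA


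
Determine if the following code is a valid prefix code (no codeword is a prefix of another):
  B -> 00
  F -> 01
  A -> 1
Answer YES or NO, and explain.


Checking each pair (does one codeword prefix another?):
  B='00' vs F='01': no prefix
  B='00' vs A='1': no prefix
  F='01' vs B='00': no prefix
  F='01' vs A='1': no prefix
  A='1' vs B='00': no prefix
  A='1' vs F='01': no prefix
No violation found over all pairs.

YES -- this is a valid prefix code. No codeword is a prefix of any other codeword.


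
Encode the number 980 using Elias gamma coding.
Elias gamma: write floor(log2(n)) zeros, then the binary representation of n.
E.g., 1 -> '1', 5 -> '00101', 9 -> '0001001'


num_bits = floor(log2(980)) + 1 = 10
leading_zeros = num_bits - 1 = 9
binary(980) = 1111010100

Elias gamma(980) = '000000000' + '1111010100' = 0000000001111010100 (19 bits)


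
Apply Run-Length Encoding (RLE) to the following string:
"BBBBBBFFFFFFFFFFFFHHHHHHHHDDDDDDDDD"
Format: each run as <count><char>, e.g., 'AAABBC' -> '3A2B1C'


Scanning runs left to right:
  i=0: run of 'B' x 6 -> '6B'
  i=6: run of 'F' x 12 -> '12F'
  i=18: run of 'H' x 8 -> '8H'
  i=26: run of 'D' x 9 -> '9D'

RLE = 6B12F8H9D


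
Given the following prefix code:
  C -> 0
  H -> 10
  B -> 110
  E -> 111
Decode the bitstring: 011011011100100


Decoding step by step:
Bits 0 -> C
Bits 110 -> B
Bits 110 -> B
Bits 111 -> E
Bits 0 -> C
Bits 0 -> C
Bits 10 -> H
Bits 0 -> C


Decoded message: CBBECCHC


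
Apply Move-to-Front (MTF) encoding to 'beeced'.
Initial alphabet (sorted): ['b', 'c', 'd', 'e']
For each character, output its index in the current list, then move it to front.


MTF encoding:
'b': index 0 in ['b', 'c', 'd', 'e'] -> ['b', 'c', 'd', 'e']
'e': index 3 in ['b', 'c', 'd', 'e'] -> ['e', 'b', 'c', 'd']
'e': index 0 in ['e', 'b', 'c', 'd'] -> ['e', 'b', 'c', 'd']
'c': index 2 in ['e', 'b', 'c', 'd'] -> ['c', 'e', 'b', 'd']
'e': index 1 in ['c', 'e', 'b', 'd'] -> ['e', 'c', 'b', 'd']
'd': index 3 in ['e', 'c', 'b', 'd'] -> ['d', 'e', 'c', 'b']


Output: [0, 3, 0, 2, 1, 3]


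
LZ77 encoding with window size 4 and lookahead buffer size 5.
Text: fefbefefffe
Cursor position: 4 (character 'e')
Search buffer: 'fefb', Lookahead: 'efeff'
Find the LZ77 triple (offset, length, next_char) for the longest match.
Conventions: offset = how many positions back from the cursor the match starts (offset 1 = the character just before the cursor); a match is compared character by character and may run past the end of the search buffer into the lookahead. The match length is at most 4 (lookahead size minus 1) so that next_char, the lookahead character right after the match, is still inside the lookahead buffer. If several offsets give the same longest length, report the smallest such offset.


Try each offset into the search buffer:
  offset=1 (pos 3, char 'b'): match length 0
  offset=2 (pos 2, char 'f'): match length 0
  offset=3 (pos 1, char 'e'): match length 2
  offset=4 (pos 0, char 'f'): match length 0
Longest match has length 2 at offset 3.
next_char = character at position 4 + 2 = 6 -> 'e'

Best match: offset=3, length=2 (matching 'ef' starting at position 1)
LZ77 triple: (3, 2, 'e')


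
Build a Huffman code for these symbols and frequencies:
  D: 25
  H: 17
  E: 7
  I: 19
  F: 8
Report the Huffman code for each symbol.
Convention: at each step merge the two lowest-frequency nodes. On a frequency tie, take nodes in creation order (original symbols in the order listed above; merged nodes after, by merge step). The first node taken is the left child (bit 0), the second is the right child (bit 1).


Huffman tree construction:
Step 1: Merge E(7) + F(8) = 15
Step 2: Merge (E+F)(15) + H(17) = 32
Step 3: Merge I(19) + D(25) = 44
Step 4: Merge ((E+F)+H)(32) + (I+D)(44) = 76
Read each symbol's code off the tree from the root (left child = 0, right child = 1).

Codes:
  D: 11 (length 2)
  H: 01 (length 2)
  E: 000 (length 3)
  I: 10 (length 2)
  F: 001 (length 3)
Average code length: 167/76 = 2.1974 bits/symbol


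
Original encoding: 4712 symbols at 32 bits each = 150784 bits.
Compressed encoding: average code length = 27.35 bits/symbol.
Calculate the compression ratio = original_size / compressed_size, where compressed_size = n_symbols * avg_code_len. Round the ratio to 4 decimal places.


original_size = n_symbols * orig_bits = 4712 * 32 = 150784 bits
compressed_size = n_symbols * avg_code_len = 4712 * 27.35 = 128873.2 bits
ratio = original_size / compressed_size = 150784 / 128873.2 = 1.17

Compression ratio = 1.17


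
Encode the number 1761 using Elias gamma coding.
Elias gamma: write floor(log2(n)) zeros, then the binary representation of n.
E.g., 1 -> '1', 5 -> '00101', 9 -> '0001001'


num_bits = floor(log2(1761)) + 1 = 11
leading_zeros = num_bits - 1 = 10
binary(1761) = 11011100001

Elias gamma(1761) = '0000000000' + '11011100001' = 000000000011011100001 (21 bits)


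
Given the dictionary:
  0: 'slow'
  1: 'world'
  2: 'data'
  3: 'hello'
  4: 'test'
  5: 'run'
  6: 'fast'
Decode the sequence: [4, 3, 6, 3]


Look up each index in the dictionary:
  4 -> 'test'
  3 -> 'hello'
  6 -> 'fast'
  3 -> 'hello'

Decoded: "test hello fast hello"


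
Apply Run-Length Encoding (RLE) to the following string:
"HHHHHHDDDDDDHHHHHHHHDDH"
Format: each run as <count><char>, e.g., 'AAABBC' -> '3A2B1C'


Scanning runs left to right:
  i=0: run of 'H' x 6 -> '6H'
  i=6: run of 'D' x 6 -> '6D'
  i=12: run of 'H' x 8 -> '8H'
  i=20: run of 'D' x 2 -> '2D'
  i=22: run of 'H' x 1 -> '1H'

RLE = 6H6D8H2D1H


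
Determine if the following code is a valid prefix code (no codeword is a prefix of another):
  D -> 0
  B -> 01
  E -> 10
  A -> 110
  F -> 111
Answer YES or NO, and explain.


Checking each pair (does one codeword prefix another?):
  D='0' vs B='01': prefix -- VIOLATION

NO -- this is NOT a valid prefix code. D (0) is a prefix of B (01).


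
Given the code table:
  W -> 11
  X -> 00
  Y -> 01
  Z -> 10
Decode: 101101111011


Decoding:
10 -> Z
11 -> W
01 -> Y
11 -> W
10 -> Z
11 -> W


Result: ZWYWZW


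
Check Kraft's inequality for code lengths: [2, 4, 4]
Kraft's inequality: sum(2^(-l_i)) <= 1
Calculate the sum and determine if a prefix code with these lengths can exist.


Sum = 2^(-2) + 2^(-4) + 2^(-4)
    = 0.25 + 0.0625 + 0.0625
    = 6/16 = 0.375
Since 0.375 <= 1, Kraft's inequality IS satisfied.
A prefix code with these lengths CAN exist.

Kraft sum = 0.375. Satisfied.


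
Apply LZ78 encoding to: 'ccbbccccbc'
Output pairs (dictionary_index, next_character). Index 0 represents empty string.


LZ78 encoding steps:
Dictionary: {0: ''}
Step 1: w='' (idx 0), next='c' -> output (0, 'c'), add 'c' as idx 1
Step 2: w='c' (idx 1), next='b' -> output (1, 'b'), add 'cb' as idx 2
Step 3: w='' (idx 0), next='b' -> output (0, 'b'), add 'b' as idx 3
Step 4: w='c' (idx 1), next='c' -> output (1, 'c'), add 'cc' as idx 4
Step 5: w='cc' (idx 4), next='b' -> output (4, 'b'), add 'ccb' as idx 5
Step 6: w='c' (idx 1), end of input -> output (1, '')


Encoded: [(0, 'c'), (1, 'b'), (0, 'b'), (1, 'c'), (4, 'b'), (1, '')]


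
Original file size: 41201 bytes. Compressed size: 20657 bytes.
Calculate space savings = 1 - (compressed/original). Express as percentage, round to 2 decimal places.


ratio = compressed/original = 20657/41201 = 0.501371
savings = 1 - ratio = 1 - 0.501371 = 0.498629
as a percentage: 0.498629 * 100 = 49.86%

Space savings = 1 - 20657/41201 = 49.86%


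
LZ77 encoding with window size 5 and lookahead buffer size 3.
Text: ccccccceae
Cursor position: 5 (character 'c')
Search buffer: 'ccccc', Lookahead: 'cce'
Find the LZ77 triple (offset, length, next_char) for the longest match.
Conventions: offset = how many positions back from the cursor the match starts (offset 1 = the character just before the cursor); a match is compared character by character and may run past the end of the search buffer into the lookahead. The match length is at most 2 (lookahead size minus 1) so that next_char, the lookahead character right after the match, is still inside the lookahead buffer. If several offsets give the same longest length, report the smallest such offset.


Try each offset into the search buffer:
  offset=1 (pos 4, char 'c'): match length 2
  offset=2 (pos 3, char 'c'): match length 2
  offset=3 (pos 2, char 'c'): match length 2
  offset=4 (pos 1, char 'c'): match length 2
  offset=5 (pos 0, char 'c'): match length 2
Longest match has length 2, found at offsets 1, 2, 3, 4, 5; take the smallest, offset 1.
next_char = character at position 5 + 2 = 7 -> 'e'

Best match: offset=1, length=2 (matching 'cc' starting at position 4)
LZ77 triple: (1, 2, 'e')


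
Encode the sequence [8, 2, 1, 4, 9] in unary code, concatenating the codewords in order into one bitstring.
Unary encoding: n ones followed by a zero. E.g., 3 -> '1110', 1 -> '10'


Encode each number as n ones followed by a terminating 0:
  8 -> 111111110 (9 bits)
  2 -> 110 (3 bits)
  1 -> 10 (2 bits)
  4 -> 11110 (5 bits)
  9 -> 1111111110 (10 bits)
Total length = 9 + 3 + 2 + 5 + 10 = 29 bits.

Unary([8, 2, 1, 4, 9]) = 11111111011010111101111111110 (29 bits)


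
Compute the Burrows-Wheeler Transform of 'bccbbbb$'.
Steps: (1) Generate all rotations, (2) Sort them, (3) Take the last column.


Rotations (sorted):
  0: $bccbbbb -> last char: b
  1: b$bccbbb -> last char: b
  2: bb$bccbb -> last char: b
  3: bbb$bccb -> last char: b
  4: bbbb$bcc -> last char: c
  5: bccbbbb$ -> last char: $
  6: cbbbb$bc -> last char: c
  7: ccbbbb$b -> last char: b


BWT = bbbbc$cb


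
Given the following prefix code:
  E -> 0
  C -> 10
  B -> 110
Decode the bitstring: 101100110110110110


Decoding step by step:
Bits 10 -> C
Bits 110 -> B
Bits 0 -> E
Bits 110 -> B
Bits 110 -> B
Bits 110 -> B
Bits 110 -> B


Decoded message: CBEBBBB


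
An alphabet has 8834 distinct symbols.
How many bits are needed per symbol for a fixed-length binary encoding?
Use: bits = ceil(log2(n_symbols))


log2(8834) = 13.1089
Bracket: 2^13 = 8192 < 8834 <= 2^14 = 16384
So ceil(log2(8834)) = 14

bits = ceil(log2(8834)) = ceil(13.1089) = 14 bits


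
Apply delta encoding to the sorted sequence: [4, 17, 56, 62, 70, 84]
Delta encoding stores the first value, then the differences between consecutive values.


First value: 4
Deltas:
  17 - 4 = 13
  56 - 17 = 39
  62 - 56 = 6
  70 - 62 = 8
  84 - 70 = 14


Delta encoded: [4, 13, 39, 6, 8, 14]


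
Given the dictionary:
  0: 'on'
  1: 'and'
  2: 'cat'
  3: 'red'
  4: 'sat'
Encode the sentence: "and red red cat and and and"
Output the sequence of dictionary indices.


Look up each word in the dictionary:
  'and' -> 1
  'red' -> 3
  'red' -> 3
  'cat' -> 2
  'and' -> 1
  'and' -> 1
  'and' -> 1

Encoded: [1, 3, 3, 2, 1, 1, 1]


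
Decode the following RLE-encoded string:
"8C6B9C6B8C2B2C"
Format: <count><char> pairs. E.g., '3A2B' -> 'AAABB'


Expanding each <count><char> pair:
  8C -> 'CCCCCCCC'
  6B -> 'BBBBBB'
  9C -> 'CCCCCCCCC'
  6B -> 'BBBBBB'
  8C -> 'CCCCCCCC'
  2B -> 'BB'
  2C -> 'CC'

Decoded = CCCCCCCCBBBBBBCCCCCCCCCBBBBBBCCCCCCCCBBCC


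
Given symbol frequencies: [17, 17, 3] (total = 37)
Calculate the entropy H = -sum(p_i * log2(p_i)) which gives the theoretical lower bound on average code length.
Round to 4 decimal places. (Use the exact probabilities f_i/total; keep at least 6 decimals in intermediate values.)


Per-symbol terms -p_i * log2(p_i) with p_i = f_i/37:
  p = 17/37 = 0.459459: log2(p) = -1.121991, -p*log2(p) = 0.515509
  p = 17/37 = 0.459459: log2(p) = -1.121991, -p*log2(p) = 0.515509
  p = 3/37 = 0.081081: log2(p) = -3.624491, -p*log2(p) = 0.293878
H = 0.515509 + 0.515509 + 0.293878 = 1.324896

H = 1.3249 bits/symbol


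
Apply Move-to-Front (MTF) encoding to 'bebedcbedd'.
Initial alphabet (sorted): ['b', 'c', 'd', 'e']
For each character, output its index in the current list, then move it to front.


MTF encoding:
'b': index 0 in ['b', 'c', 'd', 'e'] -> ['b', 'c', 'd', 'e']
'e': index 3 in ['b', 'c', 'd', 'e'] -> ['e', 'b', 'c', 'd']
'b': index 1 in ['e', 'b', 'c', 'd'] -> ['b', 'e', 'c', 'd']
'e': index 1 in ['b', 'e', 'c', 'd'] -> ['e', 'b', 'c', 'd']
'd': index 3 in ['e', 'b', 'c', 'd'] -> ['d', 'e', 'b', 'c']
'c': index 3 in ['d', 'e', 'b', 'c'] -> ['c', 'd', 'e', 'b']
'b': index 3 in ['c', 'd', 'e', 'b'] -> ['b', 'c', 'd', 'e']
'e': index 3 in ['b', 'c', 'd', 'e'] -> ['e', 'b', 'c', 'd']
'd': index 3 in ['e', 'b', 'c', 'd'] -> ['d', 'e', 'b', 'c']
'd': index 0 in ['d', 'e', 'b', 'c'] -> ['d', 'e', 'b', 'c']


Output: [0, 3, 1, 1, 3, 3, 3, 3, 3, 0]


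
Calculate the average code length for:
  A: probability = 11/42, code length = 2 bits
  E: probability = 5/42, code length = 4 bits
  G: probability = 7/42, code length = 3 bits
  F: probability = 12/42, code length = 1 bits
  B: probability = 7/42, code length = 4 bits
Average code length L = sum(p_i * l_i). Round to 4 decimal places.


Weighted contributions p_i * l_i:
  A: (11/42) * 2 = 22/42
  E: (5/42) * 4 = 20/42
  G: (7/42) * 3 = 21/42
  F: (12/42) * 1 = 12/42
  B: (7/42) * 4 = 28/42
Sum = (22 + 20 + 21 + 12 + 28)/42 = 103/42

L = 103/42 = 2.4524 bits/symbol


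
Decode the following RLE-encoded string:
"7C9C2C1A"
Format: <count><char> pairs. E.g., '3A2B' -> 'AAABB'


Expanding each <count><char> pair:
  7C -> 'CCCCCCC'
  9C -> 'CCCCCCCCC'
  2C -> 'CC'
  1A -> 'A'

Decoded = CCCCCCCCCCCCCCCCCCA


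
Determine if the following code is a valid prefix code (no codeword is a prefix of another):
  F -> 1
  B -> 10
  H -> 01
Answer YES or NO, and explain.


Checking each pair (does one codeword prefix another?):
  F='1' vs B='10': prefix -- VIOLATION

NO -- this is NOT a valid prefix code. F (1) is a prefix of B (10).


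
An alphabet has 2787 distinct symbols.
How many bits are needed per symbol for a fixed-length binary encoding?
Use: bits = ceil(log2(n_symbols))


log2(2787) = 11.4445
Bracket: 2^11 = 2048 < 2787 <= 2^12 = 4096
So ceil(log2(2787)) = 12

bits = ceil(log2(2787)) = ceil(11.4445) = 12 bits


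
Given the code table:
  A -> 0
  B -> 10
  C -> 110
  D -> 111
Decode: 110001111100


Decoding:
110 -> C
0 -> A
0 -> A
111 -> D
110 -> C
0 -> A


Result: CAADCA


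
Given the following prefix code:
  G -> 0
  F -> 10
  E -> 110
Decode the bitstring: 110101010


Decoding step by step:
Bits 110 -> E
Bits 10 -> F
Bits 10 -> F
Bits 10 -> F


Decoded message: EFFF
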